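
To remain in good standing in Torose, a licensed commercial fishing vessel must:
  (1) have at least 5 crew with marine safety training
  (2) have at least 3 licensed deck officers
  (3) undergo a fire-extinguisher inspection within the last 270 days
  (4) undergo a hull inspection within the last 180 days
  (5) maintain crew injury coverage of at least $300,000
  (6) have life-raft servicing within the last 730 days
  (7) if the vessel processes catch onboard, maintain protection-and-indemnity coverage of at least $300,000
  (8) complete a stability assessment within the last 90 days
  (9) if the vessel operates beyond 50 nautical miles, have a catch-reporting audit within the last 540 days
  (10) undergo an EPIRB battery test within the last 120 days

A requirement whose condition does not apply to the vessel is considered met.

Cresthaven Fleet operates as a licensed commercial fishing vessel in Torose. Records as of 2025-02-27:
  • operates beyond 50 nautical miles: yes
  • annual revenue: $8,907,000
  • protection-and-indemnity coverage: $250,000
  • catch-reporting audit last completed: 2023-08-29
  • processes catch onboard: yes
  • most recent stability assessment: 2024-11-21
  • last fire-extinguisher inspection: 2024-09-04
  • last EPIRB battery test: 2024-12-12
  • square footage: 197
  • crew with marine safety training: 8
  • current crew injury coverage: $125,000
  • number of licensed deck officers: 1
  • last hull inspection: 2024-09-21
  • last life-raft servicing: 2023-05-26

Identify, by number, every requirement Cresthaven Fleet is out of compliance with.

2, 5, 7, 8, 9

1. crew with marine safety training 8 ≥ 5 → met
2. licensed deck officers 1 < 3 → not met
3. fire-extinguisher inspection 176 days ago vs limit 270 → met
4. hull inspection 159 days ago vs limit 180 → met
5. crew injury coverage $125,000 < $300,000 → not met
6. life-raft servicing 643 days ago vs limit 730 → met
7. condition 'processes catch onboard' holds; protection-and-indemnity coverage $250,000 < $300,000 → not met
8. stability assessment 98 days ago vs limit 90 → not met
9. condition 'operates beyond 50 nautical miles' holds; catch-reporting audit 548 days ago vs limit 540 → not met
10. EPIRB battery test 77 days ago vs limit 120 → met
Not met: 2, 5, 7, 8, 9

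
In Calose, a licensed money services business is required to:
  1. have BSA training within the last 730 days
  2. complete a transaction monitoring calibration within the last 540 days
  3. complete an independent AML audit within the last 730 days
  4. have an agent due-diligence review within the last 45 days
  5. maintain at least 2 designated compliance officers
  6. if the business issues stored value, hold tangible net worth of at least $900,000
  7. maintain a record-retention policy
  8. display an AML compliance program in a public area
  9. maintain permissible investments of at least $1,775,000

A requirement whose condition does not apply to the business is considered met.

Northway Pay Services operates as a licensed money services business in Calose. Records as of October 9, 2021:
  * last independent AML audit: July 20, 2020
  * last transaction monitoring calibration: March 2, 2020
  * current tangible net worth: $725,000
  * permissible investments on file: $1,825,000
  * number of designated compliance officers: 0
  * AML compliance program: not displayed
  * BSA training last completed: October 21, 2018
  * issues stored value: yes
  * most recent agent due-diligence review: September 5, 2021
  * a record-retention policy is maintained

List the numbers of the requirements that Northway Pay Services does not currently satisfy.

1, 2, 5, 6, 8

1. BSA training 1084 days ago vs limit 730 → not met
2. transaction monitoring calibration 586 days ago vs limit 540 → not met
3. independent AML audit 446 days ago vs limit 730 → met
4. agent due-diligence review 34 days ago vs limit 45 → met
5. designated compliance officers 0 < 2 → not met
6. condition 'issues stored value' holds; tangible net worth $725,000 < $900,000 → not met
7. record-retention policy present → met
8. AML compliance program absent → not met
9. permissible investments $1,825,000 ≥ $1,775,000 → met
Not met: 1, 2, 5, 6, 8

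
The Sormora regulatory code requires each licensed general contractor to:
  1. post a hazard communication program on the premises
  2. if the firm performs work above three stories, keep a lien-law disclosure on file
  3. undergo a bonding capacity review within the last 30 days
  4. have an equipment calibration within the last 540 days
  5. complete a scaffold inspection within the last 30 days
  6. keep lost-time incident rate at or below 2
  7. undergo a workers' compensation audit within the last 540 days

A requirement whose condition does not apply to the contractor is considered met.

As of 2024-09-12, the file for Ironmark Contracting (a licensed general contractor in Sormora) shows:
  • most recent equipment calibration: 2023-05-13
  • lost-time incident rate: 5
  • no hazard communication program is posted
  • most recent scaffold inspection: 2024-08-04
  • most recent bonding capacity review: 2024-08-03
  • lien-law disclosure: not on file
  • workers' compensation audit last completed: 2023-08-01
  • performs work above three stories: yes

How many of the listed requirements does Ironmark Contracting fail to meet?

1. hazard communication program absent → not met
2. condition 'performs work above three stories' holds; lien-law disclosure absent → not met
3. bonding capacity review 40 days ago vs limit 30 → not met
4. equipment calibration 488 days ago vs limit 540 → met
5. scaffold inspection 39 days ago vs limit 30 → not met
6. lost-time incident rate 5 > 2 → not met
7. workers' compensation audit 408 days ago vs limit 540 → met
Not met: 5 of 7

5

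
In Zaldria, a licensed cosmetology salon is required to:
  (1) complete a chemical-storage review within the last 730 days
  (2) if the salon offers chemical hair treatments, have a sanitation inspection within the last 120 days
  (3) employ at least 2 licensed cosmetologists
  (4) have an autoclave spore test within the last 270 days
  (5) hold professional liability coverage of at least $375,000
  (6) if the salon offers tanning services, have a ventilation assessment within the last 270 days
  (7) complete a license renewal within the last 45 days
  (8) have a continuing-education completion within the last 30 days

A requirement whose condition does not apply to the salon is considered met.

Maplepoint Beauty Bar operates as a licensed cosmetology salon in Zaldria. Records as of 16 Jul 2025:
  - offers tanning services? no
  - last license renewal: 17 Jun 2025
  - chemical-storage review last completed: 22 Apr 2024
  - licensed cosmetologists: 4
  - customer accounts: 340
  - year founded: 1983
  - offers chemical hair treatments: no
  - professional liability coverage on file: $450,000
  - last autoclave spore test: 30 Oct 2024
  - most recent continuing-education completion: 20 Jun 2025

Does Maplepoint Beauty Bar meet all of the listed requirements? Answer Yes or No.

Yes

1. chemical-storage review 450 days ago vs limit 730 → met
2. condition 'offers chemical hair treatments' does not hold → requirement n/a → met
3. licensed cosmetologists 4 ≥ 2 → met
4. autoclave spore test 259 days ago vs limit 270 → met
5. professional liability coverage $450,000 ≥ $375,000 → met
6. condition 'offers tanning services' does not hold → requirement n/a → met
7. license renewal 29 days ago vs limit 45 → met
8. continuing-education completion 26 days ago vs limit 30 → met
All met.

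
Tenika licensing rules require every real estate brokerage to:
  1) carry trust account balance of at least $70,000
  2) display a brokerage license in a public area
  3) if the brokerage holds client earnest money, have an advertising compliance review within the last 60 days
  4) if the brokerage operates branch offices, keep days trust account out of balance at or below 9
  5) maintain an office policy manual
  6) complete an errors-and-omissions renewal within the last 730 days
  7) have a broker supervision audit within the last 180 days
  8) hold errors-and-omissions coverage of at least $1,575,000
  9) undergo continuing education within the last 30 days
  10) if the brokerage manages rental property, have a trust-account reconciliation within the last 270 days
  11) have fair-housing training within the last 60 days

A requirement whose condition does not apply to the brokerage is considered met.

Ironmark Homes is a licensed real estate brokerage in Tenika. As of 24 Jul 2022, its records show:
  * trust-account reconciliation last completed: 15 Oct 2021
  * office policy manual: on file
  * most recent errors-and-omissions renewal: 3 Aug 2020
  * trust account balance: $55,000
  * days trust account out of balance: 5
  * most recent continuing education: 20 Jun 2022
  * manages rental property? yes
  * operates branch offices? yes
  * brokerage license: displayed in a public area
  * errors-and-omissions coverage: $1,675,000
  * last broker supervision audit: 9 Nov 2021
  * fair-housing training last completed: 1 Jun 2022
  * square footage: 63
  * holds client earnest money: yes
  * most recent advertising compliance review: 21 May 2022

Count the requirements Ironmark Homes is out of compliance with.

5

1. trust account balance $55,000 < $70,000 → not met
2. brokerage license present → met
3. condition 'holds client earnest money' holds; advertising compliance review 64 days ago vs limit 60 → not met
4. condition 'operates branch offices' holds; days trust account out of balance 5 ≤ 9 → met
5. office policy manual present → met
6. errors-and-omissions renewal 720 days ago vs limit 730 → met
7. broker supervision audit 257 days ago vs limit 180 → not met
8. errors-and-omissions coverage $1,675,000 ≥ $1,575,000 → met
9. continuing education 34 days ago vs limit 30 → not met
10. condition 'manages rental property' holds; trust-account reconciliation 282 days ago vs limit 270 → not met
11. fair-housing training 53 days ago vs limit 60 → met
Not met: 5 of 11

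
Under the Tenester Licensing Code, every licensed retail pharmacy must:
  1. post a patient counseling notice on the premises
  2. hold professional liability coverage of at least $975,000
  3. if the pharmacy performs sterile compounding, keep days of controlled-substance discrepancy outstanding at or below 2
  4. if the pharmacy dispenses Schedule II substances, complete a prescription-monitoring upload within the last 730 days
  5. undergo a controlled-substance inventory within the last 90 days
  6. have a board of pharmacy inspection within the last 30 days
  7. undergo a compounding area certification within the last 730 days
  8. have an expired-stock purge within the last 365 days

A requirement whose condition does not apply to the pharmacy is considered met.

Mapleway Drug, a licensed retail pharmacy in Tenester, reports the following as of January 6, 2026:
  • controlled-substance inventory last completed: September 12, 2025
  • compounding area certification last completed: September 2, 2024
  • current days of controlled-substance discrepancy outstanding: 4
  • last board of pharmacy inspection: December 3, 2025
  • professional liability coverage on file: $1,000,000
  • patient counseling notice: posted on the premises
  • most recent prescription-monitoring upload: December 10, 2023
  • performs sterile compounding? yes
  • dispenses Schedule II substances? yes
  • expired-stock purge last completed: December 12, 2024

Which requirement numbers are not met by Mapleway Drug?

1. patient counseling notice present → met
2. professional liability coverage $1,000,000 ≥ $975,000 → met
3. condition 'performs sterile compounding' holds; days of controlled-substance discrepancy outstanding 4 > 2 → not met
4. condition 'dispenses Schedule II substances' holds; prescription-monitoring upload 758 days ago vs limit 730 → not met
5. controlled-substance inventory 116 days ago vs limit 90 → not met
6. board of pharmacy inspection 34 days ago vs limit 30 → not met
7. compounding area certification 491 days ago vs limit 730 → met
8. expired-stock purge 390 days ago vs limit 365 → not met
Not met: 3, 4, 5, 6, 8

3, 4, 5, 6, 8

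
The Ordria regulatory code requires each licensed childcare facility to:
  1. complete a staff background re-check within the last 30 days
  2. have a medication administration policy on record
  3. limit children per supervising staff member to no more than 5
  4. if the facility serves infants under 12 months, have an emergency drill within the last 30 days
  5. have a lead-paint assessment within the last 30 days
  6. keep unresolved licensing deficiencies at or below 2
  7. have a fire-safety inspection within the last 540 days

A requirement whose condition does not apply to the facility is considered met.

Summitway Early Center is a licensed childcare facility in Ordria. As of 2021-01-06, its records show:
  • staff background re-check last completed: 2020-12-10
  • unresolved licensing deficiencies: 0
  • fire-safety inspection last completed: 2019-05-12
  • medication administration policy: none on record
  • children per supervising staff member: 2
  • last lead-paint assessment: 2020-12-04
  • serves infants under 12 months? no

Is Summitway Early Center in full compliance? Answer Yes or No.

No

1. staff background re-check 27 days ago vs limit 30 → met
2. medication administration policy absent → not met
3. children per supervising staff member 2 ≤ 5 → met
4. condition 'serves infants under 12 months' does not hold → requirement n/a → met
5. lead-paint assessment 33 days ago vs limit 30 → not met
6. unresolved licensing deficiencies 0 ≤ 2 → met
7. fire-safety inspection 605 days ago vs limit 540 → not met
Not met: 2, 5, 7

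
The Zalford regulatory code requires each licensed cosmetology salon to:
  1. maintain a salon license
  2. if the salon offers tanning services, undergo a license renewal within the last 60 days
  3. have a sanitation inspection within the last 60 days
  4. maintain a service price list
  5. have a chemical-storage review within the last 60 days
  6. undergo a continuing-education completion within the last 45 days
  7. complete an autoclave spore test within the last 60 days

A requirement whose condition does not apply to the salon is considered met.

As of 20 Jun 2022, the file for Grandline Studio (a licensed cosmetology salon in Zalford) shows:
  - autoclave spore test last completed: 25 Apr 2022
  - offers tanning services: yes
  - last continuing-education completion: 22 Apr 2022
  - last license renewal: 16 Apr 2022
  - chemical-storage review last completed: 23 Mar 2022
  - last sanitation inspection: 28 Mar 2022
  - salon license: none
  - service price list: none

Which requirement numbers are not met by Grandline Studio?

1, 2, 3, 4, 5, 6

1. salon license absent → not met
2. condition 'offers tanning services' holds; license renewal 65 days ago vs limit 60 → not met
3. sanitation inspection 84 days ago vs limit 60 → not met
4. service price list absent → not met
5. chemical-storage review 89 days ago vs limit 60 → not met
6. continuing-education completion 59 days ago vs limit 45 → not met
7. autoclave spore test 56 days ago vs limit 60 → met
Not met: 1, 2, 3, 4, 5, 6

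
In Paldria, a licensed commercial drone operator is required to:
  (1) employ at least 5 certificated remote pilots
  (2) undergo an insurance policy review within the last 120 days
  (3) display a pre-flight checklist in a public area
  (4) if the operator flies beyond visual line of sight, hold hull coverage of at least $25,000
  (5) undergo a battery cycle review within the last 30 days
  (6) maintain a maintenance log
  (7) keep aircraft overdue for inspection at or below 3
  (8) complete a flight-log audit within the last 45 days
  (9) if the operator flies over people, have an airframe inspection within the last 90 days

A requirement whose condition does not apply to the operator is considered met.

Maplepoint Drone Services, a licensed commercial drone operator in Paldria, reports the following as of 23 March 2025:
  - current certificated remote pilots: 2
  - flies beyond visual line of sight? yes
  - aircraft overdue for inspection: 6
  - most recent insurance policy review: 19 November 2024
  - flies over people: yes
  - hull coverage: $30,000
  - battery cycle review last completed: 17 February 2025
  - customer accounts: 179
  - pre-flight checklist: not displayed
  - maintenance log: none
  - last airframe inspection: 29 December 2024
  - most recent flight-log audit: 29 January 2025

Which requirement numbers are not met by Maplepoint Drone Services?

1, 2, 3, 5, 6, 7, 8

1. certificated remote pilots 2 < 5 → not met
2. insurance policy review 124 days ago vs limit 120 → not met
3. pre-flight checklist absent → not met
4. condition 'flies beyond visual line of sight' holds; hull coverage $30,000 ≥ $25,000 → met
5. battery cycle review 34 days ago vs limit 30 → not met
6. maintenance log absent → not met
7. aircraft overdue for inspection 6 > 3 → not met
8. flight-log audit 53 days ago vs limit 45 → not met
9. condition 'flies over people' holds; airframe inspection 84 days ago vs limit 90 → met
Not met: 1, 2, 3, 5, 6, 7, 8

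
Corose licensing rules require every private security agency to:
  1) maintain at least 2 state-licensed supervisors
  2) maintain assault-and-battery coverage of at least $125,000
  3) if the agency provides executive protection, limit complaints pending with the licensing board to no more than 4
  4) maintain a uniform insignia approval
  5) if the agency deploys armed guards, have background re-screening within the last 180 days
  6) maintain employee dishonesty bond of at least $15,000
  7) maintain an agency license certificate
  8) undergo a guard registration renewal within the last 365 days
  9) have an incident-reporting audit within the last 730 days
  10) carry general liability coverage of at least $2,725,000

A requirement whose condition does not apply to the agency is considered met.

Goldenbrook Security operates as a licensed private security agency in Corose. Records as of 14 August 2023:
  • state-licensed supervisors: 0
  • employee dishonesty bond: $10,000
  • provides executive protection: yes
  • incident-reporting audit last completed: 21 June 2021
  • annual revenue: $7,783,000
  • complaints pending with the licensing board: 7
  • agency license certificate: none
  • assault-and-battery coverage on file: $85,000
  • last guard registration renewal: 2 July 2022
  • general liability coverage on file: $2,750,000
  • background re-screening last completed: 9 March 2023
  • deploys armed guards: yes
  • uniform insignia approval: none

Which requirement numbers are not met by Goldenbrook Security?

1, 2, 3, 4, 6, 7, 8, 9

1. state-licensed supervisors 0 < 2 → not met
2. assault-and-battery coverage $85,000 < $125,000 → not met
3. condition 'provides executive protection' holds; complaints pending with the licensing board 7 > 4 → not met
4. uniform insignia approval absent → not met
5. condition 'deploys armed guards' holds; background re-screening 158 days ago vs limit 180 → met
6. employee dishonesty bond $10,000 < $15,000 → not met
7. agency license certificate absent → not met
8. guard registration renewal 408 days ago vs limit 365 → not met
9. incident-reporting audit 784 days ago vs limit 730 → not met
10. general liability coverage $2,750,000 ≥ $2,725,000 → met
Not met: 1, 2, 3, 4, 6, 7, 8, 9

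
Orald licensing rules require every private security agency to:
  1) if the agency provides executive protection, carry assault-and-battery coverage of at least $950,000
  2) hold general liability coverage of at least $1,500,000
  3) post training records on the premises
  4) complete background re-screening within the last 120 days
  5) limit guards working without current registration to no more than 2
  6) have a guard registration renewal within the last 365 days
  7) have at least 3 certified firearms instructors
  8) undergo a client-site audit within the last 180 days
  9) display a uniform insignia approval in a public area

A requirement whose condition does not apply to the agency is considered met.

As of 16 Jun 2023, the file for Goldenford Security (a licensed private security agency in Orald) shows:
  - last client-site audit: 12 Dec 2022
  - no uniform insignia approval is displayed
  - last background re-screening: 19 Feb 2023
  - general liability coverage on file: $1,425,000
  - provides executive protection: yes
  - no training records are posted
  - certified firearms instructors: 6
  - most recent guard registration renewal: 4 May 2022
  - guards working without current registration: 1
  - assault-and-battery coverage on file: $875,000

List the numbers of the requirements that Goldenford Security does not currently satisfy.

1, 2, 3, 6, 8, 9

1. condition 'provides executive protection' holds; assault-and-battery coverage $875,000 < $950,000 → not met
2. general liability coverage $1,425,000 < $1,500,000 → not met
3. training records absent → not met
4. background re-screening 117 days ago vs limit 120 → met
5. guards working without current registration 1 ≤ 2 → met
6. guard registration renewal 408 days ago vs limit 365 → not met
7. certified firearms instructors 6 ≥ 3 → met
8. client-site audit 186 days ago vs limit 180 → not met
9. uniform insignia approval absent → not met
Not met: 1, 2, 3, 6, 8, 9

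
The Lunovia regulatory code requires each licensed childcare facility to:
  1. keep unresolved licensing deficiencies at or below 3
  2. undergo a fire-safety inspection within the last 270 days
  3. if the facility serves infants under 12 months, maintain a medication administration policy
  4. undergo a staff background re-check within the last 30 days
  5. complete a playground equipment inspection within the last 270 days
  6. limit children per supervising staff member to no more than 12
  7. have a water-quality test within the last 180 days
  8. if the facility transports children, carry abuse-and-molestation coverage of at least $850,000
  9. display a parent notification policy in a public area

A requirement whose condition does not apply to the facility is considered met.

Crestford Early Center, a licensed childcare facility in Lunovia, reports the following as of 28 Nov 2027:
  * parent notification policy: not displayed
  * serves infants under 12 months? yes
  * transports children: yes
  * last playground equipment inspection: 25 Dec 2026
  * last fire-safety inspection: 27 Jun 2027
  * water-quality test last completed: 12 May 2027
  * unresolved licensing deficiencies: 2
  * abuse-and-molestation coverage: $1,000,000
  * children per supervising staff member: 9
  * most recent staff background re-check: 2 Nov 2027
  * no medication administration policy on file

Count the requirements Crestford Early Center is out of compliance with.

1. unresolved licensing deficiencies 2 ≤ 3 → met
2. fire-safety inspection 154 days ago vs limit 270 → met
3. condition 'serves infants under 12 months' holds; medication administration policy absent → not met
4. staff background re-check 26 days ago vs limit 30 → met
5. playground equipment inspection 338 days ago vs limit 270 → not met
6. children per supervising staff member 9 ≤ 12 → met
7. water-quality test 200 days ago vs limit 180 → not met
8. condition 'transports children' holds; abuse-and-molestation coverage $1,000,000 ≥ $850,000 → met
9. parent notification policy absent → not met
Not met: 4 of 9

4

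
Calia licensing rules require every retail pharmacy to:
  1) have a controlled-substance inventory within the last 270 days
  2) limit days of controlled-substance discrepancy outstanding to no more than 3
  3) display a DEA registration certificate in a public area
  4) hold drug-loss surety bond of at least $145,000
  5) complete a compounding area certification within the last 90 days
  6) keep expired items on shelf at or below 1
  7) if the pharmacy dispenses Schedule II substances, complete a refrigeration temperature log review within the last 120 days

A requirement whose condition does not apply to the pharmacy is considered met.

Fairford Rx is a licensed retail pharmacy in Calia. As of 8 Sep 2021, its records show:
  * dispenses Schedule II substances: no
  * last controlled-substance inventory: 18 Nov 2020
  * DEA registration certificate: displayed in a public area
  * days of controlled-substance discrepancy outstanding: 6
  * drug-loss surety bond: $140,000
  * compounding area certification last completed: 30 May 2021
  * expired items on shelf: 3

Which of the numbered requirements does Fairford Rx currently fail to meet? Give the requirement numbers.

1. controlled-substance inventory 294 days ago vs limit 270 → not met
2. days of controlled-substance discrepancy outstanding 6 > 3 → not met
3. DEA registration certificate present → met
4. drug-loss surety bond $140,000 < $145,000 → not met
5. compounding area certification 101 days ago vs limit 90 → not met
6. expired items on shelf 3 > 1 → not met
7. condition 'dispenses Schedule II substances' does not hold → requirement n/a → met
Not met: 1, 2, 4, 5, 6

1, 2, 4, 5, 6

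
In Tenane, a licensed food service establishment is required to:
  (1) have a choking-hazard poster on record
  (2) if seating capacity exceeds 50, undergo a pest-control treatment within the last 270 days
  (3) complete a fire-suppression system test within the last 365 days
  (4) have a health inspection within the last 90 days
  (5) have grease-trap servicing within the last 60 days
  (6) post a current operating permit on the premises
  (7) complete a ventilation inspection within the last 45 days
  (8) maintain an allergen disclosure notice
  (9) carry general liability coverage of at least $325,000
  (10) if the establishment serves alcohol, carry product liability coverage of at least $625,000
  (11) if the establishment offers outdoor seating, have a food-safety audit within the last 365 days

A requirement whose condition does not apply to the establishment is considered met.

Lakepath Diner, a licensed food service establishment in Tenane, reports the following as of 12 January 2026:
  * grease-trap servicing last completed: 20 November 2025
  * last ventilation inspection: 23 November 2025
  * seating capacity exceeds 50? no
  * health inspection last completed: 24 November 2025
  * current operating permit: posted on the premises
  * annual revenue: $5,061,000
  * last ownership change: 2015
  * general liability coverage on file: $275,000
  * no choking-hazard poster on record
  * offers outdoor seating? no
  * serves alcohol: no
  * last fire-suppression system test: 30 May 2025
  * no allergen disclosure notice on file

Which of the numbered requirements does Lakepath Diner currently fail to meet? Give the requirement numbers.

1, 7, 8, 9

1. choking-hazard poster absent → not met
2. condition 'seating capacity exceeds 50' does not hold → requirement n/a → met
3. fire-suppression system test 227 days ago vs limit 365 → met
4. health inspection 49 days ago vs limit 90 → met
5. grease-trap servicing 53 days ago vs limit 60 → met
6. current operating permit present → met
7. ventilation inspection 50 days ago vs limit 45 → not met
8. allergen disclosure notice absent → not met
9. general liability coverage $275,000 < $325,000 → not met
10. condition 'serves alcohol' does not hold → requirement n/a → met
11. condition 'offers outdoor seating' does not hold → requirement n/a → met
Not met: 1, 7, 8, 9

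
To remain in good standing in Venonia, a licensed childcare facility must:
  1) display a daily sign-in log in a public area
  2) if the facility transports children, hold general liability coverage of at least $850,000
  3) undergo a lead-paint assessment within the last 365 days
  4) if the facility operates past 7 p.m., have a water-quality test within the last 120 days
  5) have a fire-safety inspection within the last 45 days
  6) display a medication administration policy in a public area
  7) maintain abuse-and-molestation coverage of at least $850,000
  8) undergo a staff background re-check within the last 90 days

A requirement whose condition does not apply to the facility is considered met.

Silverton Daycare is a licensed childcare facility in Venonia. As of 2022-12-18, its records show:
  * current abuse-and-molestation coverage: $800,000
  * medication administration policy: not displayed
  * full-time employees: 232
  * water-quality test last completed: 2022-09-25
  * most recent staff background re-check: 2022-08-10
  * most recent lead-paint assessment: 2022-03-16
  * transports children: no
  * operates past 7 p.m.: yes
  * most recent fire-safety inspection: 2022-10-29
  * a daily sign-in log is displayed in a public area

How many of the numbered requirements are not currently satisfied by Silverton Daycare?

1. daily sign-in log present → met
2. condition 'transports children' does not hold → requirement n/a → met
3. lead-paint assessment 277 days ago vs limit 365 → met
4. condition 'operates past 7 p.m.' holds; water-quality test 84 days ago vs limit 120 → met
5. fire-safety inspection 50 days ago vs limit 45 → not met
6. medication administration policy absent → not met
7. abuse-and-molestation coverage $800,000 < $850,000 → not met
8. staff background re-check 130 days ago vs limit 90 → not met
Not met: 4 of 8

4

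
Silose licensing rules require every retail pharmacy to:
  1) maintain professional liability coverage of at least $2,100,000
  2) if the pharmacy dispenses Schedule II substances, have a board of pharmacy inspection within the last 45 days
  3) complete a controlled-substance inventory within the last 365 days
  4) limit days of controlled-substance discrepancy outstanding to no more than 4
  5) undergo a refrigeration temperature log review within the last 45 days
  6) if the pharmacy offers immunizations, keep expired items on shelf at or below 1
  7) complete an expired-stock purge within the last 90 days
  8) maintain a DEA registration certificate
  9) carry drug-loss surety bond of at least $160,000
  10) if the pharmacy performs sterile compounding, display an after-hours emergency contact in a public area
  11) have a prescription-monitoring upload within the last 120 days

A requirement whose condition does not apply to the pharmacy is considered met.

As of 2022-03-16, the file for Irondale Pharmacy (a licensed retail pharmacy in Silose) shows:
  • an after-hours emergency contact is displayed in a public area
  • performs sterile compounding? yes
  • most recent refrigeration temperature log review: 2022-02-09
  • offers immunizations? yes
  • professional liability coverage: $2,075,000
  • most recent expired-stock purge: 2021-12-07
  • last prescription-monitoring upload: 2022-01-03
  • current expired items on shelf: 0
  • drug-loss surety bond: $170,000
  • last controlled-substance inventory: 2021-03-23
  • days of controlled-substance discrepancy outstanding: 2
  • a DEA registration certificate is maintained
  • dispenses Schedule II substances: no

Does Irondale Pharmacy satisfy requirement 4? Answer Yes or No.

4. days of controlled-substance discrepancy outstanding 2 ≤ 4 → met

Yes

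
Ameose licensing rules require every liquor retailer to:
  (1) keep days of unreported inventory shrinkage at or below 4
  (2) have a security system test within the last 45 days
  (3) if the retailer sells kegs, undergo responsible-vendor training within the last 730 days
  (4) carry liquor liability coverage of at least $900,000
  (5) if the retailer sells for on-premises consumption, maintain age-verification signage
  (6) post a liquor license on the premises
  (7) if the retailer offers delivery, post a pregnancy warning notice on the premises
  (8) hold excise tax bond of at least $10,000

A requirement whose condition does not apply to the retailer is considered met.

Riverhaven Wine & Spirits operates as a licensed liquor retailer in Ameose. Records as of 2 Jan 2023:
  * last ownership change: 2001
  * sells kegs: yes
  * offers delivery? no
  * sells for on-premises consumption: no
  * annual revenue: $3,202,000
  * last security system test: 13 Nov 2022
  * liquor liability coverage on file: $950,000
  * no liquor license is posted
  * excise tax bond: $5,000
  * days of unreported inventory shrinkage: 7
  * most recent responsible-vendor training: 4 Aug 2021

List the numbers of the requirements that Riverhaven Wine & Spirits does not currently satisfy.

1, 2, 6, 8

1. days of unreported inventory shrinkage 7 > 4 → not met
2. security system test 50 days ago vs limit 45 → not met
3. condition 'sells kegs' holds; responsible-vendor training 516 days ago vs limit 730 → met
4. liquor liability coverage $950,000 ≥ $900,000 → met
5. condition 'sells for on-premises consumption' does not hold → requirement n/a → met
6. liquor license absent → not met
7. condition 'offers delivery' does not hold → requirement n/a → met
8. excise tax bond $5,000 < $10,000 → not met
Not met: 1, 2, 6, 8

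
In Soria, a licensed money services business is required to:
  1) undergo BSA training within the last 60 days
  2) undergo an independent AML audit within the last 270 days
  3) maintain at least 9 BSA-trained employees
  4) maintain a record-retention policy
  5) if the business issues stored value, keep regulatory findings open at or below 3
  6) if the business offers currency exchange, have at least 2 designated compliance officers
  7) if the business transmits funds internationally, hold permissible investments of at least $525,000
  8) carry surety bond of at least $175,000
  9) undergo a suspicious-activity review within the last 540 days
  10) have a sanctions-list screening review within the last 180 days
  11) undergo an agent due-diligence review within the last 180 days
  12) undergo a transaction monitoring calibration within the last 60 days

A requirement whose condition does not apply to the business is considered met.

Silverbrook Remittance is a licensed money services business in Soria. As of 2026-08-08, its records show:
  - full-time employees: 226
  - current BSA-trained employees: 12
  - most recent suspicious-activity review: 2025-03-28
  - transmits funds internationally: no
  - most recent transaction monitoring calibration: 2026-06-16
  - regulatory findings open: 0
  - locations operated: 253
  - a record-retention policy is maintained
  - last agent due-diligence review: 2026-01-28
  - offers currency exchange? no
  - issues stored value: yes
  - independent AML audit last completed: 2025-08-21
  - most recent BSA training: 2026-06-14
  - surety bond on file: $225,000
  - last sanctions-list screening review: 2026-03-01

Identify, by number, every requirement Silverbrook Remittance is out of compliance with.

2, 11

1. BSA training 55 days ago vs limit 60 → met
2. independent AML audit 352 days ago vs limit 270 → not met
3. BSA-trained employees 12 ≥ 9 → met
4. record-retention policy present → met
5. condition 'issues stored value' holds; regulatory findings open 0 ≤ 3 → met
6. condition 'offers currency exchange' does not hold → requirement n/a → met
7. condition 'transmits funds internationally' does not hold → requirement n/a → met
8. surety bond $225,000 ≥ $175,000 → met
9. suspicious-activity review 498 days ago vs limit 540 → met
10. sanctions-list screening review 160 days ago vs limit 180 → met
11. agent due-diligence review 192 days ago vs limit 180 → not met
12. transaction monitoring calibration 53 days ago vs limit 60 → met
Not met: 2, 11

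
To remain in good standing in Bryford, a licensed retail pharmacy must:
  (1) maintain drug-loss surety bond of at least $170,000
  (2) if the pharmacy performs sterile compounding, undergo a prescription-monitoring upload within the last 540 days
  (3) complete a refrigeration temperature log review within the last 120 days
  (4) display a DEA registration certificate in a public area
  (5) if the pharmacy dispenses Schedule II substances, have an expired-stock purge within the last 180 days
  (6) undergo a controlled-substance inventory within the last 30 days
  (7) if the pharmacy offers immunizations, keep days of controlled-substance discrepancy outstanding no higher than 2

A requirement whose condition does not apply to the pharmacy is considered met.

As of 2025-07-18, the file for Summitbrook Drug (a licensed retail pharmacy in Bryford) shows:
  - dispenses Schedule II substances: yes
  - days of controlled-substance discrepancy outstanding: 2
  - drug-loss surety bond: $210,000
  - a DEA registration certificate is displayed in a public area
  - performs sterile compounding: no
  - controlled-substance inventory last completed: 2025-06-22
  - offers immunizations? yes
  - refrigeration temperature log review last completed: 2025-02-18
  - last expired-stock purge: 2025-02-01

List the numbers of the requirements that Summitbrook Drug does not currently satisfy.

3

1. drug-loss surety bond $210,000 ≥ $170,000 → met
2. condition 'performs sterile compounding' does not hold → requirement n/a → met
3. refrigeration temperature log review 150 days ago vs limit 120 → not met
4. DEA registration certificate present → met
5. condition 'dispenses Schedule II substances' holds; expired-stock purge 167 days ago vs limit 180 → met
6. controlled-substance inventory 26 days ago vs limit 30 → met
7. condition 'offers immunizations' holds; days of controlled-substance discrepancy outstanding 2 ≤ 2 → met
Not met: 3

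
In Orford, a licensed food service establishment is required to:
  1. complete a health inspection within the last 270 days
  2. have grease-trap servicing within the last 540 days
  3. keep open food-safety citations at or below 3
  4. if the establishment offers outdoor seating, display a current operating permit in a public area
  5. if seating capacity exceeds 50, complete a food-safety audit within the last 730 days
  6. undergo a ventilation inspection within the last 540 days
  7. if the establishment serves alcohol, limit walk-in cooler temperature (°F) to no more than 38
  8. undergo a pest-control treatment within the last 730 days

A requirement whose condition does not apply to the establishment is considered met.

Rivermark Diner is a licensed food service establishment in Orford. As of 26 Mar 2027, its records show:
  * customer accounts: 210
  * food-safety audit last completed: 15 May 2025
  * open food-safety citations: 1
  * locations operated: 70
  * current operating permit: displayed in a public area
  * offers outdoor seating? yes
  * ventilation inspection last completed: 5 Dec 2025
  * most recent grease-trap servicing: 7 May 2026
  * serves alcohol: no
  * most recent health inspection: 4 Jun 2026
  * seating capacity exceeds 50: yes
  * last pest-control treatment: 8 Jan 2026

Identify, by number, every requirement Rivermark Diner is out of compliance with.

1. health inspection 295 days ago vs limit 270 → not met
2. grease-trap servicing 323 days ago vs limit 540 → met
3. open food-safety citations 1 ≤ 3 → met
4. condition 'offers outdoor seating' holds; current operating permit present → met
5. condition 'seating capacity exceeds 50' holds; food-safety audit 680 days ago vs limit 730 → met
6. ventilation inspection 476 days ago vs limit 540 → met
7. condition 'serves alcohol' does not hold → requirement n/a → met
8. pest-control treatment 442 days ago vs limit 730 → met
Not met: 1

1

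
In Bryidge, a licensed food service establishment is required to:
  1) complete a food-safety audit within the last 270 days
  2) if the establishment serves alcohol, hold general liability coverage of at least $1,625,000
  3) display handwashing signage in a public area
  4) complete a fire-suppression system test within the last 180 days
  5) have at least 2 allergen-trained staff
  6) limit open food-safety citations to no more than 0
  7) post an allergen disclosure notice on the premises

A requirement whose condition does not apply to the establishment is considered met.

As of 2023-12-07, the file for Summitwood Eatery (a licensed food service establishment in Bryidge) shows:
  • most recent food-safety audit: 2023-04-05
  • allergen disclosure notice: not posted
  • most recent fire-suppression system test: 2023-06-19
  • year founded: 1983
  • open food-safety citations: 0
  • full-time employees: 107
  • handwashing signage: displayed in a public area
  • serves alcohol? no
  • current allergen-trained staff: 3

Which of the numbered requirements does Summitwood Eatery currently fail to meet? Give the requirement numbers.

1. food-safety audit 246 days ago vs limit 270 → met
2. condition 'serves alcohol' does not hold → requirement n/a → met
3. handwashing signage present → met
4. fire-suppression system test 171 days ago vs limit 180 → met
5. allergen-trained staff 3 ≥ 2 → met
6. open food-safety citations 0 ≤ 0 → met
7. allergen disclosure notice absent → not met
Not met: 7

7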